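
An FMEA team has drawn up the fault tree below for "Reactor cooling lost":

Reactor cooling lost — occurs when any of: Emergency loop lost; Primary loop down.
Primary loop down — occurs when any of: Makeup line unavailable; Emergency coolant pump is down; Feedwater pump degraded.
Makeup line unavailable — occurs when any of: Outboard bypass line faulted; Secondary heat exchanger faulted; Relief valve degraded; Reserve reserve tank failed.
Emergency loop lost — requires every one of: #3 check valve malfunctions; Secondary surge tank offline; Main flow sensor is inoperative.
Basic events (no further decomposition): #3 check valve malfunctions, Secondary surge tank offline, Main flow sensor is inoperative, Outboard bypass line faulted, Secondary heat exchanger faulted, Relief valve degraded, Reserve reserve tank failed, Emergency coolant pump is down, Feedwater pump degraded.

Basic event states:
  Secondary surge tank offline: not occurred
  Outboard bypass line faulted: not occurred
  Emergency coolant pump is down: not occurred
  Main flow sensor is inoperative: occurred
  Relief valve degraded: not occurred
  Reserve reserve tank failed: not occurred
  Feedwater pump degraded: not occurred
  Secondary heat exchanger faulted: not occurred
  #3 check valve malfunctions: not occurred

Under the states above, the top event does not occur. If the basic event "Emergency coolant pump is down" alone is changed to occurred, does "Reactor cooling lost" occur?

Counterfactual: set "Emergency coolant pump is down" to occurred.
Emergency loop lost [AND]: #3 check valve malfunctions=not, Secondary surge tank offline=not, Main flow sensor is inoperative=occurs → not all inputs occur → does not occur.
Makeup line unavailable [OR]: Outboard bypass line faulted=not, Secondary heat exchanger faulted=not, Relief valve degraded=not, Reserve reserve tank failed=not → no input occurs → does not occur.
Primary loop down [OR]: Makeup line unavailable=not, Emergency coolant pump is down=occurs, Feedwater pump degraded=not → at least one input occurs → occurs.
Reactor cooling lost [OR]: Emergency loop lost=not, Primary loop down=occurs → at least one input occurs → occurs.

Yes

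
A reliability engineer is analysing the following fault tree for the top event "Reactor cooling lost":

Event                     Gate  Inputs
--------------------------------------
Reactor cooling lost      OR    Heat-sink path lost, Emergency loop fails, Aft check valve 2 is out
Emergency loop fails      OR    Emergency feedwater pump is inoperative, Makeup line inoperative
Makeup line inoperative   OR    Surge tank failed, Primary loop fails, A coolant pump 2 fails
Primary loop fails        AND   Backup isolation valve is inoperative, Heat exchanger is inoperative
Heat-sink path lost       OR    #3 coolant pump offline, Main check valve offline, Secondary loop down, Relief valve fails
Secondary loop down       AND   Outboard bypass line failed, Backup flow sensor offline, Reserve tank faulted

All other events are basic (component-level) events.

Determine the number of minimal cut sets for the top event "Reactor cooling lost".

9

Secondary loop down [AND]: one cut set from each child combined → 1 × 1 × 1 = 1 cut set(s).
Heat-sink path lost [OR]: union of children's cut sets → 4 cut set(s).
Primary loop fails [AND]: one cut set from each child combined → 1 × 1 = 1 cut set(s).
Makeup line inoperative [OR]: union of children's cut sets → 3 cut set(s).
Emergency loop fails [OR]: union of children's cut sets → 4 cut set(s).
Reactor cooling lost [OR]: union of children's cut sets → 9 cut set(s).
Minimal cut sets: {#3 coolant pump offline}; {Main check valve offline}; {Backup flow sensor offline, Outboard bypass line failed, Reserve tank faulted}; {Relief valve fails}; {Emergency feedwater pump is inoperative}; {Surge tank failed}; {Backup isolation valve is inoperative, Heat exchanger is inoperative}; {A coolant pump 2 fails}; {Aft check valve 2 is out}.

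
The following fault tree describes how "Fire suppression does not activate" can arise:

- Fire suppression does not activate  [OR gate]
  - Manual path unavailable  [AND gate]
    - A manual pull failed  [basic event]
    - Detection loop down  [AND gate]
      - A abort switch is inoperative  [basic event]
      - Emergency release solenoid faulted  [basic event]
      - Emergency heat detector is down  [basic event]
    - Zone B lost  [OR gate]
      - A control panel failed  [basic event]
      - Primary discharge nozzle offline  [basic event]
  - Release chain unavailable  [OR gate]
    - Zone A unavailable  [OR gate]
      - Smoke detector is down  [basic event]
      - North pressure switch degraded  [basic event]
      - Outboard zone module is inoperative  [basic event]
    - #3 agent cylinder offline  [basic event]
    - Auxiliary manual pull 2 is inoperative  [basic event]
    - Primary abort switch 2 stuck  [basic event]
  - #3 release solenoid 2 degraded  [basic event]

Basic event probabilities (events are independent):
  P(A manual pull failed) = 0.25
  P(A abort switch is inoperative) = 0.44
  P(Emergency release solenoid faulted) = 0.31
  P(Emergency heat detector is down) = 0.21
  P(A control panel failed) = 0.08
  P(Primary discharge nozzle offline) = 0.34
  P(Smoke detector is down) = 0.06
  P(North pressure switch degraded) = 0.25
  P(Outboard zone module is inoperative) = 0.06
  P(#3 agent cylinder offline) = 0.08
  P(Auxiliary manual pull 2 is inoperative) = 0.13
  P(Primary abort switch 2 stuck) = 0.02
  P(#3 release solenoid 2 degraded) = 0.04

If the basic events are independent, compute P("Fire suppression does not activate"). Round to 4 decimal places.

0.5024

P(Detection loop down) [AND] = 0.44 × 0.31 × 0.21 = 0.028644
P(Zone B lost) [OR] = 1 − (1−0.08) × (1−0.34) = 0.392800
P(Manual path unavailable) [AND] = 0.25 × 0.028644 × 0.392800 = 0.002813
P(Zone A unavailable) [OR] = 1 − (1−0.06) × (1−0.25) × (1−0.06) = 0.337300
P(Release chain unavailable) [OR] = 1 − (1−0.337300) × (1−0.08) × (1−0.13) × (1−0.02) = 0.480183
P(Fire suppression does not activate) [OR] = 1 − (1−0.002813) × (1−0.480183) × (1−0.04) = 0.502379
Rounded to 4 decimal places: P(Fire suppression does not activate) ≈ 0.5024.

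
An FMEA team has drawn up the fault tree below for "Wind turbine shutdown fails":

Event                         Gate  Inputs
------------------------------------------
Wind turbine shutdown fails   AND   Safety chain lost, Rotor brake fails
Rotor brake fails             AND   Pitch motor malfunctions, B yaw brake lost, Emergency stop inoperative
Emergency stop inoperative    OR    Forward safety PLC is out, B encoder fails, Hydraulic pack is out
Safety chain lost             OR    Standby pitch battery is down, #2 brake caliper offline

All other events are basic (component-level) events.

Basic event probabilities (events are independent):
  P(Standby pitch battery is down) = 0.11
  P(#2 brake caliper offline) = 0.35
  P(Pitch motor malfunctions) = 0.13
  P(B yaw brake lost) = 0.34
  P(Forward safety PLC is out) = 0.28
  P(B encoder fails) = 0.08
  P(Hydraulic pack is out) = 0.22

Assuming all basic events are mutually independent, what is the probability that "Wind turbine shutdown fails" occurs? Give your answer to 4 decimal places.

0.0090

P(Safety chain lost) [OR] = 1 − (1−0.11) × (1−0.35) = 0.421500
P(Emergency stop inoperative) [OR] = 1 − (1−0.28) × (1−0.08) × (1−0.22) = 0.483328
P(Rotor brake fails) [AND] = 0.13 × 0.34 × 0.483328 = 0.021363
P(Wind turbine shutdown fails) [AND] = 0.421500 × 0.021363 = 0.009005
Rounded to 4 decimal places: P(Wind turbine shutdown fails) ≈ 0.0090.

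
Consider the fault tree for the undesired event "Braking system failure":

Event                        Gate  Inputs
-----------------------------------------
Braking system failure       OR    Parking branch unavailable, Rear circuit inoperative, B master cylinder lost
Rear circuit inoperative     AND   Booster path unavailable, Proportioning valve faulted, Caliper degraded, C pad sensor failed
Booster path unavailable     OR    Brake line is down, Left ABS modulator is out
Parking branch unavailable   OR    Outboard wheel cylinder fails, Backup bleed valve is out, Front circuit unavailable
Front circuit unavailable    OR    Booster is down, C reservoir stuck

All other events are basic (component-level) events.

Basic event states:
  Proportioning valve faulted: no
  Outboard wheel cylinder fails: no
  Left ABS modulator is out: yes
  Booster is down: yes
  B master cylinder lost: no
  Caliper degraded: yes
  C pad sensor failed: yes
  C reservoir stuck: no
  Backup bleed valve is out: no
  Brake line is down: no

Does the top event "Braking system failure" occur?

Front circuit unavailable [OR]: Booster is down=occurs, C reservoir stuck=not → at least one input occurs → occurs.
Parking branch unavailable [OR]: Outboard wheel cylinder fails=not, Backup bleed valve is out=not, Front circuit unavailable=occurs → at least one input occurs → occurs.
Booster path unavailable [OR]: Brake line is down=not, Left ABS modulator is out=occurs → at least one input occurs → occurs.
Rear circuit inoperative [AND]: Booster path unavailable=occurs, Proportioning valve faulted=not, Caliper degraded=occurs, C pad sensor failed=occurs → not all inputs occur → does not occur.
Braking system failure [OR]: Parking branch unavailable=occurs, Rear circuit inoperative=not, B master cylinder lost=not → at least one input occurs → occurs.

Yes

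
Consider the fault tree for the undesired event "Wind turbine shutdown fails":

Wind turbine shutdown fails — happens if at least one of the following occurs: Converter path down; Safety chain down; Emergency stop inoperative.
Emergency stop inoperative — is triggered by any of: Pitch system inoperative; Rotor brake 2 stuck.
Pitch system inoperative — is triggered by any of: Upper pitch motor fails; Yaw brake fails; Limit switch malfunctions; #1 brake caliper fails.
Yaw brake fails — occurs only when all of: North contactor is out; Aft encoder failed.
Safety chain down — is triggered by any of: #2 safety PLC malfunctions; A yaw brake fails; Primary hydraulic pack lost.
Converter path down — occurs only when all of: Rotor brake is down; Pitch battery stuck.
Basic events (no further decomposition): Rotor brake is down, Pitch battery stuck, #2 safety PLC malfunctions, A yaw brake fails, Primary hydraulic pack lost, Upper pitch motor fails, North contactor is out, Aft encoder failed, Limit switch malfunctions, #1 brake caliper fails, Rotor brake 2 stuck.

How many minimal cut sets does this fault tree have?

Converter path down [AND]: one cut set from each child combined → 1 × 1 = 1 cut set(s).
Safety chain down [OR]: union of children's cut sets → 3 cut set(s).
Yaw brake fails [AND]: one cut set from each child combined → 1 × 1 = 1 cut set(s).
Pitch system inoperative [OR]: union of children's cut sets → 4 cut set(s).
Emergency stop inoperative [OR]: union of children's cut sets → 5 cut set(s).
Wind turbine shutdown fails [OR]: union of children's cut sets → 9 cut set(s).
Minimal cut sets: {Pitch battery stuck, Rotor brake is down}; {#2 safety PLC malfunctions}; {A yaw brake fails}; {Primary hydraulic pack lost}; {Upper pitch motor fails}; {Aft encoder failed, North contactor is out}; {Limit switch malfunctions}; {#1 brake caliper fails}; {Rotor brake 2 stuck}.

9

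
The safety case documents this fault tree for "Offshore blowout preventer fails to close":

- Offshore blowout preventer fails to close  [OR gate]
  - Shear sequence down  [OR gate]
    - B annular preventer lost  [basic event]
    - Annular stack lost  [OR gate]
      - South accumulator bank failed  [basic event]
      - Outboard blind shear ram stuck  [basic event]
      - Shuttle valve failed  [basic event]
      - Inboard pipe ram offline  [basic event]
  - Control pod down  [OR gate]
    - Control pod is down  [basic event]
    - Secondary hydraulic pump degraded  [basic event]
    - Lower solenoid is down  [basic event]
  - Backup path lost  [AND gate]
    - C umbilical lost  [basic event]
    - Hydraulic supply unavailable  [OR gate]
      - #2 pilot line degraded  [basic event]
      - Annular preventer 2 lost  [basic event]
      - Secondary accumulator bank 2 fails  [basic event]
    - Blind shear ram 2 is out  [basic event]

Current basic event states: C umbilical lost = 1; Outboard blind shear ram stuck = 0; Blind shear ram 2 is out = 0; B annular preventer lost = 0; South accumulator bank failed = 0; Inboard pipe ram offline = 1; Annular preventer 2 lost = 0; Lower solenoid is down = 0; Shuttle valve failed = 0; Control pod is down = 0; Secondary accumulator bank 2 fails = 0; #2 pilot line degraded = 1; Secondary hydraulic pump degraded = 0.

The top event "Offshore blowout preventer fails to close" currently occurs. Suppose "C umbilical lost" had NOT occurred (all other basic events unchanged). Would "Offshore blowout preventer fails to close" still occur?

Counterfactual: set "C umbilical lost" to not occurred.
Annular stack lost [OR]: South accumulator bank failed=not, Outboard blind shear ram stuck=not, Shuttle valve failed=not, Inboard pipe ram offline=occurs → at least one input occurs → occurs.
Shear sequence down [OR]: B annular preventer lost=not, Annular stack lost=occurs → at least one input occurs → occurs.
Control pod down [OR]: Control pod is down=not, Secondary hydraulic pump degraded=not, Lower solenoid is down=not → no input occurs → does not occur.
Hydraulic supply unavailable [OR]: #2 pilot line degraded=occurs, Annular preventer 2 lost=not, Secondary accumulator bank 2 fails=not → at least one input occurs → occurs.
Backup path lost [AND]: C umbilical lost=not, Hydraulic supply unavailable=occurs, Blind shear ram 2 is out=not → not all inputs occur → does not occur.
Offshore blowout preventer fails to close [OR]: Shear sequence down=occurs, Control pod down=not, Backup path lost=not → at least one input occurs → occurs.

Yes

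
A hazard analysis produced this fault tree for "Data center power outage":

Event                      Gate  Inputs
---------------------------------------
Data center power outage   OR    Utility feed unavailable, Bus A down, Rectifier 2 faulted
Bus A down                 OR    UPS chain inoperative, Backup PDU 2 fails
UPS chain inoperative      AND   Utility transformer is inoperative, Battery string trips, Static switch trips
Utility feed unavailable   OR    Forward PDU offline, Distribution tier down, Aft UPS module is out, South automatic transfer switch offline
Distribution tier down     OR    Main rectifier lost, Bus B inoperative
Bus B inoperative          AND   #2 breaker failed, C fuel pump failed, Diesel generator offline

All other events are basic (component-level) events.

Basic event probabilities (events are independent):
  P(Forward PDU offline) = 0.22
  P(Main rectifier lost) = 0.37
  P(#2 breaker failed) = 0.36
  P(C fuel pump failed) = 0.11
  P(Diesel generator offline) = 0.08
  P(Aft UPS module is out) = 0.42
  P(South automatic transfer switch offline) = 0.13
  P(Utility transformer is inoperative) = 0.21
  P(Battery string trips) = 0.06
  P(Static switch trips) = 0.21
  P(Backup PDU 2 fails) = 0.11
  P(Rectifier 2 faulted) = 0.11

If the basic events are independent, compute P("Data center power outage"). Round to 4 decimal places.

0.8047

P(Bus B inoperative) [AND] = 0.36 × 0.11 × 0.08 = 0.003168
P(Distribution tier down) [OR] = 1 − (1−0.37) × (1−0.003168) = 0.371996
P(Utility feed unavailable) [OR] = 1 − (1−0.22) × (1−0.371996) × (1−0.42) × (1−0.13) = 0.752825
P(UPS chain inoperative) [AND] = 0.21 × 0.06 × 0.21 = 0.002646
P(Bus A down) [OR] = 1 − (1−0.002646) × (1−0.11) = 0.112355
P(Data center power outage) [OR] = 1 − (1−0.752825) × (1−0.112355) × (1−0.11) = 0.804731
Rounded to 4 decimal places: P(Data center power outage) ≈ 0.8047.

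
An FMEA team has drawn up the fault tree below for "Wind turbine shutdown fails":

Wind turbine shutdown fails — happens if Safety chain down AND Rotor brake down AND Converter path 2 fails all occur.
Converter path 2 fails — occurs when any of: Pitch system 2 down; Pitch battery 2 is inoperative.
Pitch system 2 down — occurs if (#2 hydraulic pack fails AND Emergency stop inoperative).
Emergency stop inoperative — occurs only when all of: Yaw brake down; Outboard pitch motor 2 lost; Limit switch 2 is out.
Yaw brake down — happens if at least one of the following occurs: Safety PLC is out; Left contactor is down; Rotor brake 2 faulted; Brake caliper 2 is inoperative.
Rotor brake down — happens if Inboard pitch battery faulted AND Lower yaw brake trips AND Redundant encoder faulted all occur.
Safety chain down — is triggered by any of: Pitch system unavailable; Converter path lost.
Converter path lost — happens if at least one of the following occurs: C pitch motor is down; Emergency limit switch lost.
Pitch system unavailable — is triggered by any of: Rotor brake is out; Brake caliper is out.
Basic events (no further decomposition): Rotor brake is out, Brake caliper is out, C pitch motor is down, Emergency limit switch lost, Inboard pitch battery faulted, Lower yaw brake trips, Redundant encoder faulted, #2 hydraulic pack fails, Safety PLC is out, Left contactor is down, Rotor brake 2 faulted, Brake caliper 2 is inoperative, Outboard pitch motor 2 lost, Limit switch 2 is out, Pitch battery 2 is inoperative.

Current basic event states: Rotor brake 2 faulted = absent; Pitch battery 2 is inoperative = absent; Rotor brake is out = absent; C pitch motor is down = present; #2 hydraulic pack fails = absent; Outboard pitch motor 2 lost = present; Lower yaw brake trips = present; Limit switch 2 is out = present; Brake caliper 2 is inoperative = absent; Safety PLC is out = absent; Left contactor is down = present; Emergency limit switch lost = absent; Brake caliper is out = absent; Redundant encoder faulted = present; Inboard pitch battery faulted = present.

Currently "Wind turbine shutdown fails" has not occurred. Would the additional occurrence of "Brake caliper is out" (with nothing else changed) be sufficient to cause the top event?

Counterfactual: set "Brake caliper is out" to occurred.
Pitch system unavailable [OR]: Rotor brake is out=not, Brake caliper is out=occurs → at least one input occurs → occurs.
Converter path lost [OR]: C pitch motor is down=occurs, Emergency limit switch lost=not → at least one input occurs → occurs.
Safety chain down [OR]: Pitch system unavailable=occurs, Converter path lost=occurs → at least one input occurs → occurs.
Rotor brake down [AND]: Inboard pitch battery faulted=occurs, Lower yaw brake trips=occurs, Redundant encoder faulted=occurs → all inputs occur → occurs.
Yaw brake down [OR]: Safety PLC is out=not, Left contactor is down=occurs, Rotor brake 2 faulted=not, Brake caliper 2 is inoperative=not → at least one input occurs → occurs.
Emergency stop inoperative [AND]: Yaw brake down=occurs, Outboard pitch motor 2 lost=occurs, Limit switch 2 is out=occurs → all inputs occur → occurs.
Pitch system 2 down [AND]: #2 hydraulic pack fails=not, Emergency stop inoperative=occurs → not all inputs occur → does not occur.
Converter path 2 fails [OR]: Pitch system 2 down=not, Pitch battery 2 is inoperative=not → no input occurs → does not occur.
Wind turbine shutdown fails [AND]: Safety chain down=occurs, Rotor brake down=occurs, Converter path 2 fails=not → not all inputs occur → does not occur.

No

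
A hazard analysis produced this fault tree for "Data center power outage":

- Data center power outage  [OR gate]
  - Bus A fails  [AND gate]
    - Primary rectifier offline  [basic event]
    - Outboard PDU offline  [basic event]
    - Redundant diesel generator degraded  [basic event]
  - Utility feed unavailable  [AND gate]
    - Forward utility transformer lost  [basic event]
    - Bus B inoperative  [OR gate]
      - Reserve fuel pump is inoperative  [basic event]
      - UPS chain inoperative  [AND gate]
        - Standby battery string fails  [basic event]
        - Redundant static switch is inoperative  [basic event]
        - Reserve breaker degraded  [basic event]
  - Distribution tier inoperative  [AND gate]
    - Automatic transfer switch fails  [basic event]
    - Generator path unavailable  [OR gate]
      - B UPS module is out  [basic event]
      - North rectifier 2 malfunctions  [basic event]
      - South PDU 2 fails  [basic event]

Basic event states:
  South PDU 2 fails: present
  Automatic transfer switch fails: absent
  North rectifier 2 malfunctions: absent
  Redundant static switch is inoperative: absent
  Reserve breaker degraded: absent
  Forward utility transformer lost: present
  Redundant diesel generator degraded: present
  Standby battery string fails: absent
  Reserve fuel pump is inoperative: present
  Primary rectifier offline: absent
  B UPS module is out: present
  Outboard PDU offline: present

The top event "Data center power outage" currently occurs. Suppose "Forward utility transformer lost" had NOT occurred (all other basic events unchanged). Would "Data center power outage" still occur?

No

Counterfactual: set "Forward utility transformer lost" to not occurred.
Bus A fails [AND]: Primary rectifier offline=not, Outboard PDU offline=occurs, Redundant diesel generator degraded=occurs → not all inputs occur → does not occur.
UPS chain inoperative [AND]: Standby battery string fails=not, Redundant static switch is inoperative=not, Reserve breaker degraded=not → not all inputs occur → does not occur.
Bus B inoperative [OR]: Reserve fuel pump is inoperative=occurs, UPS chain inoperative=not → at least one input occurs → occurs.
Utility feed unavailable [AND]: Forward utility transformer lost=not, Bus B inoperative=occurs → not all inputs occur → does not occur.
Generator path unavailable [OR]: B UPS module is out=occurs, North rectifier 2 malfunctions=not, South PDU 2 fails=occurs → at least one input occurs → occurs.
Distribution tier inoperative [AND]: Automatic transfer switch fails=not, Generator path unavailable=occurs → not all inputs occur → does not occur.
Data center power outage [OR]: Bus A fails=not, Utility feed unavailable=not, Distribution tier inoperative=not → no input occurs → does not occur.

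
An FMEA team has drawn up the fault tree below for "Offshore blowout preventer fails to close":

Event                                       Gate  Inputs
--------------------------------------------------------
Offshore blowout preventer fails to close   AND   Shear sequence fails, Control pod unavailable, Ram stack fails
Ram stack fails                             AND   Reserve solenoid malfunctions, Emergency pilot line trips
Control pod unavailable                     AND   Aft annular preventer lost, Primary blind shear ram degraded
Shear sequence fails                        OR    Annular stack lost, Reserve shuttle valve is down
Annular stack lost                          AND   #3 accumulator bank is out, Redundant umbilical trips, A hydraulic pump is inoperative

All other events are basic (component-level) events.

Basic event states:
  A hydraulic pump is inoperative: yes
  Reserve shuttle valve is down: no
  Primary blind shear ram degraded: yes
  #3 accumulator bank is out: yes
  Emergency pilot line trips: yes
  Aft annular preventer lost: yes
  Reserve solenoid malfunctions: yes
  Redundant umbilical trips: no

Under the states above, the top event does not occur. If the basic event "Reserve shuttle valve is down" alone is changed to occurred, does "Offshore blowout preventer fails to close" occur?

Yes

Counterfactual: set "Reserve shuttle valve is down" to occurred.
Annular stack lost [AND]: #3 accumulator bank is out=occurs, Redundant umbilical trips=not, A hydraulic pump is inoperative=occurs → not all inputs occur → does not occur.
Shear sequence fails [OR]: Annular stack lost=not, Reserve shuttle valve is down=occurs → at least one input occurs → occurs.
Control pod unavailable [AND]: Aft annular preventer lost=occurs, Primary blind shear ram degraded=occurs → all inputs occur → occurs.
Ram stack fails [AND]: Reserve solenoid malfunctions=occurs, Emergency pilot line trips=occurs → all inputs occur → occurs.
Offshore blowout preventer fails to close [AND]: Shear sequence fails=occurs, Control pod unavailable=occurs, Ram stack fails=occurs → all inputs occur → occurs.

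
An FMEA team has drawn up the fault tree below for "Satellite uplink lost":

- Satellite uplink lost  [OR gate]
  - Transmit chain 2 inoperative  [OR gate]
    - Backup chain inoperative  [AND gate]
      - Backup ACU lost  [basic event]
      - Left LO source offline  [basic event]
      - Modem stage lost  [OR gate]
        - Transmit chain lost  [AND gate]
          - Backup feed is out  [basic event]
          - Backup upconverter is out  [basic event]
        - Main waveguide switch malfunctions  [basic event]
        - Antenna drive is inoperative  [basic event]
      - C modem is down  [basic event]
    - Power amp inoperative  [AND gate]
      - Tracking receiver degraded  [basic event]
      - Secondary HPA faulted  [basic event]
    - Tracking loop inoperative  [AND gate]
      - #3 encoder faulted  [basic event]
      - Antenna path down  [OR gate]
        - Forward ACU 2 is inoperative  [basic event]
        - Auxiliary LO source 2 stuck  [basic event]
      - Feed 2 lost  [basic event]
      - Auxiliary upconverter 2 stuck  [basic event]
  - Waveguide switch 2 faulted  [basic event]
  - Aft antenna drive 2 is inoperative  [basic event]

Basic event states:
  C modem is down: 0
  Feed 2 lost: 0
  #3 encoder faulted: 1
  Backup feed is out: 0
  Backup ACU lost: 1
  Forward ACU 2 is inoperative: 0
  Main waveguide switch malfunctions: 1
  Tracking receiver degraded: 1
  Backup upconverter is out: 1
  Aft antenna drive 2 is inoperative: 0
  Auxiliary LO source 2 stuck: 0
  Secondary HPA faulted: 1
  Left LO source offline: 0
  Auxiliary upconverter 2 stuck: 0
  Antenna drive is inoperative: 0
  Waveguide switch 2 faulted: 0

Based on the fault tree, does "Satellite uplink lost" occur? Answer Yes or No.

Transmit chain lost [AND]: Backup feed is out=not, Backup upconverter is out=occurs → not all inputs occur → does not occur.
Modem stage lost [OR]: Transmit chain lost=not, Main waveguide switch malfunctions=occurs, Antenna drive is inoperative=not → at least one input occurs → occurs.
Backup chain inoperative [AND]: Backup ACU lost=occurs, Left LO source offline=not, Modem stage lost=occurs, C modem is down=not → not all inputs occur → does not occur.
Power amp inoperative [AND]: Tracking receiver degraded=occurs, Secondary HPA faulted=occurs → all inputs occur → occurs.
Antenna path down [OR]: Forward ACU 2 is inoperative=not, Auxiliary LO source 2 stuck=not → no input occurs → does not occur.
Tracking loop inoperative [AND]: #3 encoder faulted=occurs, Antenna path down=not, Feed 2 lost=not, Auxiliary upconverter 2 stuck=not → not all inputs occur → does not occur.
Transmit chain 2 inoperative [OR]: Backup chain inoperative=not, Power amp inoperative=occurs, Tracking loop inoperative=not → at least one input occurs → occurs.
Satellite uplink lost [OR]: Transmit chain 2 inoperative=occurs, Waveguide switch 2 faulted=not, Aft antenna drive 2 is inoperative=not → at least one input occurs → occurs.

Yes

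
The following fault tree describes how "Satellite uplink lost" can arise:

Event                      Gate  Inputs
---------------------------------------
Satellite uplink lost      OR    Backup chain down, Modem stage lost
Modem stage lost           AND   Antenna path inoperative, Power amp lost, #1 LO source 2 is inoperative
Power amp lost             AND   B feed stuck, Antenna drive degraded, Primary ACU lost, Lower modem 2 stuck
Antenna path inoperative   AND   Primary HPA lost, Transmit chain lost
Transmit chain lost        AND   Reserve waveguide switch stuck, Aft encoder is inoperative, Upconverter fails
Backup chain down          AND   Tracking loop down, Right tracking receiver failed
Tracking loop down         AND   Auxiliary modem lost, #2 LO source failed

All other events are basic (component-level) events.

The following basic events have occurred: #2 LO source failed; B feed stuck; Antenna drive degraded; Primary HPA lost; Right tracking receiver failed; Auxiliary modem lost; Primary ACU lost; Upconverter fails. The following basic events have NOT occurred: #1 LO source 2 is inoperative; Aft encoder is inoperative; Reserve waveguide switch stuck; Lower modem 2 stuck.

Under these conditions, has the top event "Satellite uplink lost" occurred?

Yes

Tracking loop down [AND]: Auxiliary modem lost=occurs, #2 LO source failed=occurs → all inputs occur → occurs.
Backup chain down [AND]: Tracking loop down=occurs, Right tracking receiver failed=occurs → all inputs occur → occurs.
Transmit chain lost [AND]: Reserve waveguide switch stuck=not, Aft encoder is inoperative=not, Upconverter fails=occurs → not all inputs occur → does not occur.
Antenna path inoperative [AND]: Primary HPA lost=occurs, Transmit chain lost=not → not all inputs occur → does not occur.
Power amp lost [AND]: B feed stuck=occurs, Antenna drive degraded=occurs, Primary ACU lost=occurs, Lower modem 2 stuck=not → not all inputs occur → does not occur.
Modem stage lost [AND]: Antenna path inoperative=not, Power amp lost=not, #1 LO source 2 is inoperative=not → not all inputs occur → does not occur.
Satellite uplink lost [OR]: Backup chain down=occurs, Modem stage lost=not → at least one input occurs → occurs.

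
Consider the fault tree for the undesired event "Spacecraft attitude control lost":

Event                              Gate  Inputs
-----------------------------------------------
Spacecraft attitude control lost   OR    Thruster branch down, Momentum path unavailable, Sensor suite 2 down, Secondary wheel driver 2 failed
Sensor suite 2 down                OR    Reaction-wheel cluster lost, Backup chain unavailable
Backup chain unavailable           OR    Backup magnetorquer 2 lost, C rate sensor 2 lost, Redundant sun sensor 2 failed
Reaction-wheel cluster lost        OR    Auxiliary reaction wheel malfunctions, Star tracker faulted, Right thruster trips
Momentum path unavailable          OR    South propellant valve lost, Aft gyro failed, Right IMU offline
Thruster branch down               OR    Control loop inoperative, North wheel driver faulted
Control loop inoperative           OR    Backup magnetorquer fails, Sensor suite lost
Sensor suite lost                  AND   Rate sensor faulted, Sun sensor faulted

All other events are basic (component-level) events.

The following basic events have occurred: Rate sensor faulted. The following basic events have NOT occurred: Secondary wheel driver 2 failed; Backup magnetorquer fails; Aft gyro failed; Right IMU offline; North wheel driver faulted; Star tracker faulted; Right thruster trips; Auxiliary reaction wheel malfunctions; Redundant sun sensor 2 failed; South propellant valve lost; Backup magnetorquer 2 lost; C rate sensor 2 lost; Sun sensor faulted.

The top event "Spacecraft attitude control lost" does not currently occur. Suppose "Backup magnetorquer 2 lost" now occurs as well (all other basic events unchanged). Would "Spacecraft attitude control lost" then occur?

Yes

Counterfactual: set "Backup magnetorquer 2 lost" to occurred.
Sensor suite lost [AND]: Rate sensor faulted=occurs, Sun sensor faulted=not → not all inputs occur → does not occur.
Control loop inoperative [OR]: Backup magnetorquer fails=not, Sensor suite lost=not → no input occurs → does not occur.
Thruster branch down [OR]: Control loop inoperative=not, North wheel driver faulted=not → no input occurs → does not occur.
Momentum path unavailable [OR]: South propellant valve lost=not, Aft gyro failed=not, Right IMU offline=not → no input occurs → does not occur.
Reaction-wheel cluster lost [OR]: Auxiliary reaction wheel malfunctions=not, Star tracker faulted=not, Right thruster trips=not → no input occurs → does not occur.
Backup chain unavailable [OR]: Backup magnetorquer 2 lost=occurs, C rate sensor 2 lost=not, Redundant sun sensor 2 failed=not → at least one input occurs → occurs.
Sensor suite 2 down [OR]: Reaction-wheel cluster lost=not, Backup chain unavailable=occurs → at least one input occurs → occurs.
Spacecraft attitude control lost [OR]: Thruster branch down=not, Momentum path unavailable=not, Sensor suite 2 down=occurs, Secondary wheel driver 2 failed=not → at least one input occurs → occurs.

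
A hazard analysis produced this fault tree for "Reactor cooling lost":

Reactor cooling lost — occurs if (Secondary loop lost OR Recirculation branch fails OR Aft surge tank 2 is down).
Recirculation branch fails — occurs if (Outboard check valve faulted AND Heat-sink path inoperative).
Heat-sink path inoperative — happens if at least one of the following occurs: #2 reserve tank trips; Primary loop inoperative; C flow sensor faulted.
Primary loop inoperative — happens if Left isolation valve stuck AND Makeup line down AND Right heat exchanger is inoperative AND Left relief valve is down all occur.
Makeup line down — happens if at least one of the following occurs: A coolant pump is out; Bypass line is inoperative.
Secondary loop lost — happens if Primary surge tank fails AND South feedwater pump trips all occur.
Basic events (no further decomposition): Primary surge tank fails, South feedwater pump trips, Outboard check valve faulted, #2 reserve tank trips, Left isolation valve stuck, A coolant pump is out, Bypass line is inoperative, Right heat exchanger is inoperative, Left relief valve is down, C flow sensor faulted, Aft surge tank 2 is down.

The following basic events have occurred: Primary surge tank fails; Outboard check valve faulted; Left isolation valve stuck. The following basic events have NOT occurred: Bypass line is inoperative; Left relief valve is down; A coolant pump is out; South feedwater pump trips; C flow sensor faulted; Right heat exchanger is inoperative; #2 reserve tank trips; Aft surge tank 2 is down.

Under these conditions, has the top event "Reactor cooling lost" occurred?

Secondary loop lost [AND]: Primary surge tank fails=occurs, South feedwater pump trips=not → not all inputs occur → does not occur.
Makeup line down [OR]: A coolant pump is out=not, Bypass line is inoperative=not → no input occurs → does not occur.
Primary loop inoperative [AND]: Left isolation valve stuck=occurs, Makeup line down=not, Right heat exchanger is inoperative=not, Left relief valve is down=not → not all inputs occur → does not occur.
Heat-sink path inoperative [OR]: #2 reserve tank trips=not, Primary loop inoperative=not, C flow sensor faulted=not → no input occurs → does not occur.
Recirculation branch fails [AND]: Outboard check valve faulted=occurs, Heat-sink path inoperative=not → not all inputs occur → does not occur.
Reactor cooling lost [OR]: Secondary loop lost=not, Recirculation branch fails=not, Aft surge tank 2 is down=not → no input occurs → does not occur.

No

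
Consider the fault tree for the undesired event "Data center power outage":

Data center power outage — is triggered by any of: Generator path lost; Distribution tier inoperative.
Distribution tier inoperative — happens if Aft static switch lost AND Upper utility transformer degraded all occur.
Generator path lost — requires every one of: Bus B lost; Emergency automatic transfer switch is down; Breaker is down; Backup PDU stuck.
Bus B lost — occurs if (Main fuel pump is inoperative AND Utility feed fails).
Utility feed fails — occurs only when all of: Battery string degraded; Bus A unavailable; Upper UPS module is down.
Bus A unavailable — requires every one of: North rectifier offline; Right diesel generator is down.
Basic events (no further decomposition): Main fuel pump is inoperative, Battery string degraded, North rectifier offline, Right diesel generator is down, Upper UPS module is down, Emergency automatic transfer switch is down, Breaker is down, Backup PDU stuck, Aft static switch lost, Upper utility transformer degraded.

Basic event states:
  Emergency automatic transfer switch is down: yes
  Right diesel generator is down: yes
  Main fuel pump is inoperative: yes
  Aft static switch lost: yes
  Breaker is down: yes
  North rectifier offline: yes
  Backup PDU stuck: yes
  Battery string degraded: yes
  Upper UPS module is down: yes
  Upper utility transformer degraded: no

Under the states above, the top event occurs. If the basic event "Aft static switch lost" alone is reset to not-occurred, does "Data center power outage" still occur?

Counterfactual: set "Aft static switch lost" to not occurred.
Bus A unavailable [AND]: North rectifier offline=occurs, Right diesel generator is down=occurs → all inputs occur → occurs.
Utility feed fails [AND]: Battery string degraded=occurs, Bus A unavailable=occurs, Upper UPS module is down=occurs → all inputs occur → occurs.
Bus B lost [AND]: Main fuel pump is inoperative=occurs, Utility feed fails=occurs → all inputs occur → occurs.
Generator path lost [AND]: Bus B lost=occurs, Emergency automatic transfer switch is down=occurs, Breaker is down=occurs, Backup PDU stuck=occurs → all inputs occur → occurs.
Distribution tier inoperative [AND]: Aft static switch lost=not, Upper utility transformer degraded=not → not all inputs occur → does not occur.
Data center power outage [OR]: Generator path lost=occurs, Distribution tier inoperative=not → at least one input occurs → occurs.

Yes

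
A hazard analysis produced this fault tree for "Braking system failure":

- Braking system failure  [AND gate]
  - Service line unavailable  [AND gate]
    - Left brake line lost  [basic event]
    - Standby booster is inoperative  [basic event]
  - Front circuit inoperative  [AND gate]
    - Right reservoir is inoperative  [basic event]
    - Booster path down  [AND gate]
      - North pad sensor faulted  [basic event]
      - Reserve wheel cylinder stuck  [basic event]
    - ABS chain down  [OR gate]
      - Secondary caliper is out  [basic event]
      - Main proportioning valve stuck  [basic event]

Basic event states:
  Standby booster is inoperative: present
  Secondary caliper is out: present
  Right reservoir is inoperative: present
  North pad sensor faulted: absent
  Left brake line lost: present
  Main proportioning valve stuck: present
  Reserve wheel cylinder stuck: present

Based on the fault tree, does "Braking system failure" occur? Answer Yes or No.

No

Service line unavailable [AND]: Left brake line lost=occurs, Standby booster is inoperative=occurs → all inputs occur → occurs.
Booster path down [AND]: North pad sensor faulted=not, Reserve wheel cylinder stuck=occurs → not all inputs occur → does not occur.
ABS chain down [OR]: Secondary caliper is out=occurs, Main proportioning valve stuck=occurs → at least one input occurs → occurs.
Front circuit inoperative [AND]: Right reservoir is inoperative=occurs, Booster path down=not, ABS chain down=occurs → not all inputs occur → does not occur.
Braking system failure [AND]: Service line unavailable=occurs, Front circuit inoperative=not → not all inputs occur → does not occur.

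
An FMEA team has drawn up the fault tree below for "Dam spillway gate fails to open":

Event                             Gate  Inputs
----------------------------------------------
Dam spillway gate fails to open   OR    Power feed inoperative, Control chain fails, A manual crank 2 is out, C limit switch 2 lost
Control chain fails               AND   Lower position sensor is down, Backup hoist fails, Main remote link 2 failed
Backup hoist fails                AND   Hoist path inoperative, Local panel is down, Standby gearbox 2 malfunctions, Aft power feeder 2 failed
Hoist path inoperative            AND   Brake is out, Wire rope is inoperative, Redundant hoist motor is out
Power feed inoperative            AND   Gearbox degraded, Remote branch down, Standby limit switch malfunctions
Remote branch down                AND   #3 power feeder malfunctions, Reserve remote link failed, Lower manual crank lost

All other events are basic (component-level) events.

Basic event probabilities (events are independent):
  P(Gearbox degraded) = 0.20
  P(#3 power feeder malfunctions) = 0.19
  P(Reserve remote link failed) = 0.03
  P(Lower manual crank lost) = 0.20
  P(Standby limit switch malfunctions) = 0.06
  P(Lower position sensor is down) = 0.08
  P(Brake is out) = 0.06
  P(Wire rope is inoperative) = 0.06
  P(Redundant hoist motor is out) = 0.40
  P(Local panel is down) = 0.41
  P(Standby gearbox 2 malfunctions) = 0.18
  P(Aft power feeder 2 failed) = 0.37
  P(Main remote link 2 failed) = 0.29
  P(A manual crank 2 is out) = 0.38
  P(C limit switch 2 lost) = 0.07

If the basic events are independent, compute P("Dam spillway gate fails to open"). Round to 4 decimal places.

P(Remote branch down) [AND] = 0.19 × 0.03 × 0.20 = 0.001140
P(Power feed inoperative) [AND] = 0.20 × 0.001140 × 0.06 = 0.000014
P(Hoist path inoperative) [AND] = 0.06 × 0.06 × 0.40 = 0.001440
P(Backup hoist fails) [AND] = 0.001440 × 0.41 × 0.18 × 0.37 = 0.000039
P(Control chain fails) [AND] = 0.08 × 0.000039 × 0.29 = 0.000001
P(Dam spillway gate fails to open) [OR] = 1 − (1−0.000014) × (1−0.000001) × (1−0.38) × (1−0.07) = 0.423409
Rounded to 4 decimal places: P(Dam spillway gate fails to open) ≈ 0.4234.

0.4234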